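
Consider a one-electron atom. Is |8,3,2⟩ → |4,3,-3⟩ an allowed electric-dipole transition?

forbidden

Δl = 3 − 3 = +0; the E1 rule Δl = ±1 is fails.
m_l: 2 → -3 (Δm_l = -5). |Δm_l| ≤ 1 fails.
The transition is electric-dipole forbidden.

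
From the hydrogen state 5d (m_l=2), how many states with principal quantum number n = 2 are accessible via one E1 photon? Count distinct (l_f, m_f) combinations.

E1 requires Δl = ±1, so l_f ∈ {1, 3}; with 0 ≤ l_f ≤ n_f−1 = 1, the allowed l_f values are {1}.
For l_f = 1: m_f ∈ {m_i−1, m_i, m_i+1} ∩ [−1, 1] = {1} → 1 state.
Total: 1.

1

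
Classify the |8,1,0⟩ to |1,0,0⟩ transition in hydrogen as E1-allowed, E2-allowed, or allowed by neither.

Δl = 0 − 1 = -1; l_i + l_f = 1.
Δm_l = +0.
E1 (Δl = ±1, |Δm_l| ≤ 1): satisfied.
E2 (Δl = 0,±2, l_i+l_f ≥ 2, |Δm_l| ≤ 2): not satisfied.

E1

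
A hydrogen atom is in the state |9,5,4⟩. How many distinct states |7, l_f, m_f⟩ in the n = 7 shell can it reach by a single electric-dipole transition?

5

E1 requires Δl = ±1, so l_f ∈ {4, 6}; with 0 ≤ l_f ≤ n_f−1 = 6, the allowed l_f values are {4, 6}.
For l_f = 4: m_f ∈ {m_i−1, m_i, m_i+1} ∩ [−4, 4] = {3, 4} → 2 states.
For l_f = 6: m_f ∈ {m_i−1, m_i, m_i+1} ∩ [−6, 6] = {3, 4, 5} → 3 states.
Total: 5.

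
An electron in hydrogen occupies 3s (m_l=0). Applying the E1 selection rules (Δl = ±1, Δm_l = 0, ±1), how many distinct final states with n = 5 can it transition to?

E1 requires Δl = ±1, so l_f ∈ {-1, 1}; with 0 ≤ l_f ≤ n_f−1 = 4, the allowed l_f values are {1}.
For l_f = 1: m_f ∈ {m_i−1, m_i, m_i+1} ∩ [−1, 1] = {-1, 0, 1} → 3 states.
Total: 3.

3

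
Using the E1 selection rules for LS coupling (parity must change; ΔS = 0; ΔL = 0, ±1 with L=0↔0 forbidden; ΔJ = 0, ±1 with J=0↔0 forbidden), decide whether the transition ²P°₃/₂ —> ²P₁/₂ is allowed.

allowed

ΔL = 0, ±1 (not L=0↔0): L: 1 → 1, ΔL = +0 — satisfied.
ΔS = 0: S: 1/2 → 1/2 — satisfied.
ΔJ = 0, ±1 (not J=0↔0): J: 3/2 → 1/2, ΔJ = -1 — satisfied.
Parity must change: odd → even — satisfied.
All four E1 rules are satisfied.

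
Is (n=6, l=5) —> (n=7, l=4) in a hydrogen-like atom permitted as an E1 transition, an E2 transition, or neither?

E1

Δl = 4 − 5 = -1; l_i + l_f = 9.
E1 (Δl = ±1): satisfied.
E2 (Δl = 0,±2, l_i+l_f ≥ 2): not satisfied.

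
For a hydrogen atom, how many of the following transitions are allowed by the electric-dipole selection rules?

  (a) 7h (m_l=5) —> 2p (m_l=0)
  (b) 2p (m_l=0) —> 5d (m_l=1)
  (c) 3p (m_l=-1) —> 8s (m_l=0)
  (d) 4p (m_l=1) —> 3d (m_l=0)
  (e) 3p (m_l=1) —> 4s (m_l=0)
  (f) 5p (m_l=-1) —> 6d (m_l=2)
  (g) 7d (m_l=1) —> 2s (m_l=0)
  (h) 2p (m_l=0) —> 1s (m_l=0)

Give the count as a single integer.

5

(a) forbidden — Δl = -4 (E1 requires Δl = ±1); Δm_l = -5 (E1 requires Δm_l = 0, ±1)
(b) allowed
(c) allowed
(d) allowed
(e) allowed
(f) forbidden — Δm_l = +3 (E1 requires Δm_l = 0, ±1)
(g) forbidden — Δl = -2 (E1 requires Δl = ±1)
(h) allowed
Total allowed: 5 of 8.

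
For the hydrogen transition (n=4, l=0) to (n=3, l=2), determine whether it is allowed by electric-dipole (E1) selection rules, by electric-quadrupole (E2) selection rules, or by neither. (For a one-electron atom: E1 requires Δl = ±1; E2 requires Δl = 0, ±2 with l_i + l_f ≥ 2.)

Δl = 2 − 0 = +2; l_i + l_f = 2.
E1 (Δl = ±1): not satisfied.
E2 (Δl = 0,±2, l_i+l_f ≥ 2): satisfied.

E2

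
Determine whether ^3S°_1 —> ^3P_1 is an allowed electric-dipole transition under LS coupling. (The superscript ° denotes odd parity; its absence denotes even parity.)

allowed

Reading off the term symbols: S 1→1, L 0→1, J 1→1, parity odd→even.
Parity must change: odd → even — ✓.
ΔS = 0: S: 1 → 1 — ✓.
ΔL = 0, ±1 (not L=0↔0): L: 0 → 1, ΔL = +1 — ✓.
ΔJ = 0, ±1 (not J=0↔0): J: 1 → 1, ΔJ = +0 — ✓.
All four E1 rules are satisfied.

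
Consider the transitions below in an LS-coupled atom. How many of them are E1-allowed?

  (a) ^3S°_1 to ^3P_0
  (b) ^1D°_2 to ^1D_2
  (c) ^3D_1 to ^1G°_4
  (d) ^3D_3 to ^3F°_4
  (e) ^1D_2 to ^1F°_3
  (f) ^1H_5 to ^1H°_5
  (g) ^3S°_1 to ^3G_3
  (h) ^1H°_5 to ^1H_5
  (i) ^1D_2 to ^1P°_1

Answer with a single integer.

7

(a) allowed
(b) allowed
(c) forbidden (ΔS, ΔL, ΔJ fail)
(d) allowed
(e) allowed
(f) allowed
(g) forbidden (ΔL, ΔJ fail)
(h) allowed
(i) allowed
Total allowed: 7 of 9.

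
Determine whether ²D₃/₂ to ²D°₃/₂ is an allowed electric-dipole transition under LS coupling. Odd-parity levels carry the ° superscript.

ΔS = 0: S: 1/2 → 1/2 — satisfied.
Parity must change: even → odd — satisfied.
ΔL = 0, ±1 (not L=0↔0): L: 2 → 2, ΔL = +0 — satisfied.
ΔJ = 0, ±1 (not J=0↔0): J: 3/2 → 3/2, ΔJ = +0 — satisfied.
All four E1 rules are satisfied.

allowed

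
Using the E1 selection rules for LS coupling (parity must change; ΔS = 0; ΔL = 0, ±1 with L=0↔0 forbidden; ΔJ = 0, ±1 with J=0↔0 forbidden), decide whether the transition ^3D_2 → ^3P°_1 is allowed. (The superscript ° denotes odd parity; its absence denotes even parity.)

Initial level: S=1, L=2, J=2, parity even. Final level: S=1, L=1, J=1, parity odd.
ΔS = 0: S: 1 → 1 — ✓.
ΔL = 0, ±1 (not L=0↔0): L: 2 → 1, ΔL = -1 — ✓.
ΔJ = 0, ±1 (not J=0↔0): J: 2 → 1, ΔJ = -1 — ✓.
Parity must change: even → odd — ✓.
All four E1 rules are satisfied.

allowed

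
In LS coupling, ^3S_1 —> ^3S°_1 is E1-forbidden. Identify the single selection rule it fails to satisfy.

the L=0 ↔ L=0 exclusion

Initial level: S=1, L=0, J=1, parity even. Final level: S=1, L=0, J=1, parity odd.
ΔJ = 0, ±1 (not J=0↔0): J: 1 → 1, ΔJ = +0 — ✓.
Parity must change: even → odd — ✓.
ΔS = 0: S: 1 → 1 — ✓.
ΔL = 0, ±1 (not L=0↔0): L: 0 → 0, ΔL = +0 — ✗.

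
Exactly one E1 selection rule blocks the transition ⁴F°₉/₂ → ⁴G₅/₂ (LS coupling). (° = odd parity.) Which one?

Initial level: S=3/2, L=3, J=9/2, parity odd. Final level: S=3/2, L=4, J=5/2, parity even.
Parity must change: odd → even — ok.
ΔS = 0: S: 3/2 → 3/2 — ok.
ΔL = 0, ±1 (not L=0↔0): L: 3 → 4, ΔL = +1 — ok.
ΔJ = 0, ±1 (not J=0↔0): J: 9/2 → 5/2, ΔJ = -2 — fails.

the ΔJ = 0, ±1 rule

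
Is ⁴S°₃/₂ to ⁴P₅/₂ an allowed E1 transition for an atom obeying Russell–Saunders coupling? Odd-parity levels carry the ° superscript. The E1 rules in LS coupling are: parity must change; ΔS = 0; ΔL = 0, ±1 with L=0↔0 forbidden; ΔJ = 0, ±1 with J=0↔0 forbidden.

Parity must change: odd → even — satisfied.
ΔS = 0: S: 3/2 → 3/2 — satisfied.
ΔL = 0, ±1 (not L=0↔0): L: 0 → 1, ΔL = +1 — satisfied.
ΔJ = 0, ±1 (not J=0↔0): J: 3/2 → 5/2, ΔJ = +1 — satisfied.
All four E1 rules are satisfied.

allowed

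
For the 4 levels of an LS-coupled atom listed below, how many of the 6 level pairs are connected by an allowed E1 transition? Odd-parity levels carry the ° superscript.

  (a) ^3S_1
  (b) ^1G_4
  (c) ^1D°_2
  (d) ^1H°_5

(a)–(b): forbidden (parity, ΔS, ΔL, ΔJ).
(a)–(c): forbidden (ΔS, ΔL).
(a)–(d): forbidden (ΔS, ΔL, ΔJ).
(b)–(c): forbidden (ΔL, ΔJ).
(b)–(d): allowed.
(c)–(d): forbidden (parity, ΔL, ΔJ).
Allowed pairs: 1 of 6.

1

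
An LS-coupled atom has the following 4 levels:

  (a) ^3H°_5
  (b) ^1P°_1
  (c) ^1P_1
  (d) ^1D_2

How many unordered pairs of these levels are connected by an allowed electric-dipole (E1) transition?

(a)–(b): forbidden (parity, ΔS, ΔL, ΔJ).
(a)–(c): forbidden (ΔS, ΔL, ΔJ).
(a)–(d): forbidden (ΔS, ΔL, ΔJ).
(b)–(c): allowed.
(b)–(d): allowed.
(c)–(d): forbidden (parity).
Allowed pairs: 2 of 6.

2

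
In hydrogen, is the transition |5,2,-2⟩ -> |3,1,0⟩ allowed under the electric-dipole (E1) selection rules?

forbidden

Δl = 1 − 2 = -1; the E1 rule Δl = ±1 is ✓.
Δm_l = 0 − (-2) = +2. E1 requires Δm_l = 0, ±1: ✗.
The transition is electric-dipole forbidden.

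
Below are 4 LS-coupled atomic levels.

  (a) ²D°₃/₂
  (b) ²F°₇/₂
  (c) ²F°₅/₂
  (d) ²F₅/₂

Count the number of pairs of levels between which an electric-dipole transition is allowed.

(a)–(b): forbidden (parity, ΔJ).
(a)–(c): forbidden (parity).
(a)–(d): allowed.
(b)–(c): forbidden (parity).
(b)–(d): allowed.
(c)–(d): allowed.
Allowed pairs: 3 of 6.

3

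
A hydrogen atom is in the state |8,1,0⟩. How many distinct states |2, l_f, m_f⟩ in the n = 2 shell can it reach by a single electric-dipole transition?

1

E1 requires Δl = ±1, so l_f ∈ {0, 2}; with 0 ≤ l_f ≤ n_f−1 = 1, the allowed l_f values are {0}.
For l_f = 0: m_f ∈ {m_i−1, m_i, m_i+1} ∩ [−0, 0] = {0} → 1 state.
Total: 1.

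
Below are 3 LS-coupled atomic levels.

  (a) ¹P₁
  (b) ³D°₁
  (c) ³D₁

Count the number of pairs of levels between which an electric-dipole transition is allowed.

(a)–(b): forbidden (ΔS).
(a)–(c): forbidden (parity, ΔS).
(b)–(c): allowed.
Allowed pairs: 1 of 3.

1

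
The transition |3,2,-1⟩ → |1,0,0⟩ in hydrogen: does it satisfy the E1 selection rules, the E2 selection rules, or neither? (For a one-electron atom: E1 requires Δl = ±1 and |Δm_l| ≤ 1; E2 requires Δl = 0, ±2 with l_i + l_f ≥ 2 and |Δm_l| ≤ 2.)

Δl = 0 − 2 = -2; l_i + l_f = 2.
Δm_l = +1.
E1 (Δl = ±1, |Δm_l| ≤ 1): not satisfied.
E2 (Δl = 0,±2, l_i+l_f ≥ 2, |Δm_l| ≤ 2): satisfied.

E2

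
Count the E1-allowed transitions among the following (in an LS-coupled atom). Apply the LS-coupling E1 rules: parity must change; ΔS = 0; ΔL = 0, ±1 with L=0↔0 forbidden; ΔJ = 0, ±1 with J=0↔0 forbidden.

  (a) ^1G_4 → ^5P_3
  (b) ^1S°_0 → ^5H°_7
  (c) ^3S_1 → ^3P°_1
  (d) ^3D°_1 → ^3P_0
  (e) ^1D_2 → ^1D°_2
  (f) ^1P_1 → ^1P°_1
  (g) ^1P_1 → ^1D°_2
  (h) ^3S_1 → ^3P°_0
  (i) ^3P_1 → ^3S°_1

7

(a) forbidden (parity, ΔS, ΔL fail)
(b) forbidden (parity, ΔS, ΔL, ΔJ fail)
(c) allowed
(d) allowed
(e) allowed
(f) allowed
(g) allowed
(h) allowed
(i) allowed
Total allowed: 7 of 9.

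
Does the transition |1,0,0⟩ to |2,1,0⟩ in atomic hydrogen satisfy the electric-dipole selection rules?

Δl = 1 − 0 = +1; the E1 rule Δl = ±1 is ✓.
Δm_l = 0 − (0) = +0. E1 requires Δm_l = 0, ±1: ✓.
All E1 selection rules are satisfied.

allowed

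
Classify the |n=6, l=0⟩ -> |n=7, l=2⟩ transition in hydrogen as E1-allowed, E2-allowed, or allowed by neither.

Δl = 2 − 0 = +2; l_i + l_f = 2.
E1 (Δl = ±1): not satisfied.
E2 (Δl = 0,±2, l_i+l_f ≥ 2): satisfied.

E2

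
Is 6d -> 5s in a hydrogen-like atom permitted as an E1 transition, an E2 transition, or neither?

Δl = 0 − 2 = -2; l_i + l_f = 2.
E1 (Δl = ±1): not satisfied.
E2 (Δl = 0,±2, l_i+l_f ≥ 2): satisfied.

E2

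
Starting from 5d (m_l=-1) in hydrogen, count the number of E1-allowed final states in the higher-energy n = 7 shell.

E1 requires Δl = ±1, so l_f ∈ {1, 3}; with 0 ≤ l_f ≤ n_f−1 = 6, the allowed l_f values are {1, 3}.
For l_f = 1: m_f ∈ {m_i−1, m_i, m_i+1} ∩ [−1, 1] = {-1, 0} → 2 states.
For l_f = 3: m_f ∈ {m_i−1, m_i, m_i+1} ∩ [−3, 3] = {-2, -1, 0} → 3 states.
Total: 5.

5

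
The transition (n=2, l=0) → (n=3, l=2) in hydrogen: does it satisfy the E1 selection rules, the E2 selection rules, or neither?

E2

Δl = 2 − 0 = +2; l_i + l_f = 2.
E1 (Δl = ±1): not satisfied.
E2 (Δl = 0,±2, l_i+l_f ≥ 2): satisfied.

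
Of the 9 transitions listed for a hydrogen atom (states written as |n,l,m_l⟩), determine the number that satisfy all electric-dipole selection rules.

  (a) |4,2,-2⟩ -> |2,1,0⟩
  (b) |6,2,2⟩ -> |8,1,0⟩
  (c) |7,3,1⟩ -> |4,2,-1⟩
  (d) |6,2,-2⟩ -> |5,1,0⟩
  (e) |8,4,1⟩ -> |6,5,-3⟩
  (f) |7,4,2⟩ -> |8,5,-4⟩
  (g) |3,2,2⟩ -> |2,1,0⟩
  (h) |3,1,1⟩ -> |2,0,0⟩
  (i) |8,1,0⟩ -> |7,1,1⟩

1

(a) forbidden — Δm_l = +2 (E1 requires Δm_l = 0, ±1)
(b) forbidden — Δm_l = -2 (E1 requires Δm_l = 0, ±1)
(c) forbidden — Δm_l = -2 (E1 requires Δm_l = 0, ±1)
(d) forbidden — Δm_l = +2 (E1 requires Δm_l = 0, ±1)
(e) forbidden — Δm_l = -4 (E1 requires Δm_l = 0, ±1)
(f) forbidden — Δm_l = -6 (E1 requires Δm_l = 0, ±1)
(g) forbidden — Δm_l = -2 (E1 requires Δm_l = 0, ±1)
(h) allowed
(i) forbidden — Δl = +0 (E1 requires Δl = ±1)
Total allowed: 1 of 9.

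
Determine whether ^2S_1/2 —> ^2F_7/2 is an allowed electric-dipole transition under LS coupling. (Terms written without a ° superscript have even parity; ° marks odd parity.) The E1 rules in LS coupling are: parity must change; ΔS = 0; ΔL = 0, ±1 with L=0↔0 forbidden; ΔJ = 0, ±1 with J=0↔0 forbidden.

Initial level: S=1/2, L=0, J=1/2, parity even. Final level: S=1/2, L=3, J=7/2, parity even.
ΔS = 0: S: 1/2 → 1/2 — ok.
Parity must change: even → even — fails.
ΔJ = 0, ±1 (not J=0↔0): J: 1/2 → 7/2, ΔJ = +3 — fails.
ΔL = 0, ±1 (not L=0↔0): L: 0 → 3, ΔL = +3 — fails.
Rule(s) violated: parity, ΔL, ΔJ.

forbidden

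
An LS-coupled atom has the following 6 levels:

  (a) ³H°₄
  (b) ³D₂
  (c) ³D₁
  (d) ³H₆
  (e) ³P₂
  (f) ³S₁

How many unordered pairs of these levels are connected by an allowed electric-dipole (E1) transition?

0

(a)–(b): forbidden (ΔL, ΔJ).
(a)–(c): forbidden (ΔL, ΔJ).
(a)–(d): forbidden (ΔJ).
(a)–(e): forbidden (ΔL, ΔJ).
(a)–(f): forbidden (ΔL, ΔJ).
(b)–(c): forbidden (parity).
(b)–(d): forbidden (parity, ΔL, ΔJ).
(b)–(e): forbidden (parity).
(b)–(f): forbidden (parity, ΔL).
(c)–(d): forbidden (parity, ΔL, ΔJ).
(c)–(e): forbidden (parity).
(c)–(f): forbidden (parity, ΔL).
(d)–(e): forbidden (parity, ΔL, ΔJ).
(d)–(f): forbidden (parity, ΔL, ΔJ).
(e)–(f): forbidden (parity).
Allowed pairs: 0 of 15.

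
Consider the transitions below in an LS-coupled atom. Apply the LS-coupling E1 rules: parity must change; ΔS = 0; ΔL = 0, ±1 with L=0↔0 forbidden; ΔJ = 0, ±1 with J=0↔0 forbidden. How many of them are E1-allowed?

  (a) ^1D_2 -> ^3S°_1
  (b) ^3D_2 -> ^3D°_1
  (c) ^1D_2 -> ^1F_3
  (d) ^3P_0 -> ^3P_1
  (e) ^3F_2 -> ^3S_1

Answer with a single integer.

1

(a) forbidden (ΔS, ΔL fail)
(b) allowed
(c) forbidden (parity fails)
(d) forbidden (parity fails)
(e) forbidden (parity, ΔL fail)
Total allowed: 1 of 5.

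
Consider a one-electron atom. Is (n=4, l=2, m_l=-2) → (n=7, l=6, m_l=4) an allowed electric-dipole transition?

l: 2 → 6 (Δl = +4). Δl = ±1 fails.
Δm_l = 4 − (-2) = +6. E1 requires Δm_l = 0, ±1: fails.
The transition is electric-dipole forbidden.

forbidden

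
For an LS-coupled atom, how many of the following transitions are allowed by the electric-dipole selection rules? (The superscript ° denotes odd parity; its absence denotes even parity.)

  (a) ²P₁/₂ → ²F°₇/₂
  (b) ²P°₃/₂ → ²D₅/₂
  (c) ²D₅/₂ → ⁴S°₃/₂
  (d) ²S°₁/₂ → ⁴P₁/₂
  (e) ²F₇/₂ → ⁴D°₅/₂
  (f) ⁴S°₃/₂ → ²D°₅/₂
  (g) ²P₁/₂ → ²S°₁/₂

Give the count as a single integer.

2

(a) forbidden (ΔL, ΔJ fail)
(b) allowed
(c) forbidden (ΔS, ΔL fail)
(d) forbidden (ΔS fails)
(e) forbidden (ΔS fails)
(f) forbidden (parity, ΔS, ΔL fail)
(g) allowed
Total allowed: 2 of 7.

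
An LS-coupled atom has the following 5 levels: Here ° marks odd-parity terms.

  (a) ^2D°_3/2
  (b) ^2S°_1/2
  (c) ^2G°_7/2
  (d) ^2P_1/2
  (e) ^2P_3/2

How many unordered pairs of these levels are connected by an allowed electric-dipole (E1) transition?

(a)–(b): forbidden (parity, ΔL).
(a)–(c): forbidden (parity, ΔL, ΔJ).
(a)–(d): allowed.
(a)–(e): allowed.
(b)–(c): forbidden (parity, ΔL, ΔJ).
(b)–(d): allowed.
(b)–(e): allowed.
(c)–(d): forbidden (ΔL, ΔJ).
(c)–(e): forbidden (ΔL, ΔJ).
(d)–(e): forbidden (parity).
Allowed pairs: 4 of 10.

4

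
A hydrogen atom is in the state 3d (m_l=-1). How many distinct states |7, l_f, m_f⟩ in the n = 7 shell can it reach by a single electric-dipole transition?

E1 requires Δl = ±1, so l_f ∈ {1, 3}; with 0 ≤ l_f ≤ n_f−1 = 6, the allowed l_f values are {1, 3}.
For l_f = 1: m_f ∈ {m_i−1, m_i, m_i+1} ∩ [−1, 1] = {-1, 0} → 2 states.
For l_f = 3: m_f ∈ {m_i−1, m_i, m_i+1} ∩ [−3, 3] = {-2, -1, 0} → 3 states.
Total: 5.

5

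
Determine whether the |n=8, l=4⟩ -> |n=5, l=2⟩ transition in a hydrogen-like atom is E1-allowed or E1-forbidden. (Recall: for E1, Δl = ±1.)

Initial l = 4, final l = 2, so Δl = -2. E1 requires Δl = ±1: fails.
The transition is electric-dipole forbidden.

forbidden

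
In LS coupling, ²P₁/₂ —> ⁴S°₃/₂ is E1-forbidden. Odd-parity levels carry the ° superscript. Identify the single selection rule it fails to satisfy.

Reading off the term symbols: S 1/2→3/2, L 1→0, J 1/2→3/2, parity even→odd.
Parity must change: even → odd — passes.
ΔS = 0: S: 1/2 → 3/2 — fails.
ΔL = 0, ±1 (not L=0↔0): L: 1 → 0, ΔL = -1 — passes.
ΔJ = 0, ±1 (not J=0↔0): J: 1/2 → 3/2, ΔJ = +1 — passes.

the ΔS = 0 rule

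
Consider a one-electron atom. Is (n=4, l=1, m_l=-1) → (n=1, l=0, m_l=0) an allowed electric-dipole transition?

l: 1 → 0 (Δl = -1). Δl = ±1 ok.
Δm_l = 0 − (-1) = +1. E1 requires Δm_l = 0, ±1: ok.
All E1 selection rules are satisfied.

allowed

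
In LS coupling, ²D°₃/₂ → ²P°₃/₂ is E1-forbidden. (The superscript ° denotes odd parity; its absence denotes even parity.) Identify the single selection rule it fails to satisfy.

parity

Initial level: S=1/2, L=2, J=3/2, parity odd. Final level: S=1/2, L=1, J=3/2, parity odd.
Parity must change: odd → odd — fails.
ΔS = 0: S: 1/2 → 1/2 — passes.
ΔL = 0, ±1 (not L=0↔0): L: 2 → 1, ΔL = -1 — passes.
ΔJ = 0, ±1 (not J=0↔0): J: 3/2 → 3/2, ΔJ = +0 — passes.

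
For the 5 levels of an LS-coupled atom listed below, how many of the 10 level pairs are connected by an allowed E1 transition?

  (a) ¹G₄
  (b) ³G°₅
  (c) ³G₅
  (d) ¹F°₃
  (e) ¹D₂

3

(a)–(b): forbidden (ΔS).
(a)–(c): forbidden (parity, ΔS).
(a)–(d): allowed.
(a)–(e): forbidden (parity, ΔL, ΔJ).
(b)–(c): allowed.
(b)–(d): forbidden (parity, ΔS, ΔJ).
(b)–(e): forbidden (ΔS, ΔL, ΔJ).
(c)–(d): forbidden (ΔS, ΔJ).
(c)–(e): forbidden (parity, ΔS, ΔL, ΔJ).
(d)–(e): allowed.
Allowed pairs: 3 of 10.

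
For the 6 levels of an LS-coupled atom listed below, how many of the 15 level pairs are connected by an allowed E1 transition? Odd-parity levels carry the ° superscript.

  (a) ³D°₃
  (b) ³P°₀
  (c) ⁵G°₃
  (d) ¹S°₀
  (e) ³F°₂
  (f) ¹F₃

(a)–(b): forbidden (parity, ΔJ).
(a)–(c): forbidden (parity, ΔS, ΔL).
(a)–(d): forbidden (parity, ΔS, ΔL, ΔJ).
(a)–(e): forbidden (parity).
(a)–(f): forbidden (ΔS).
(b)–(c): forbidden (parity, ΔS, ΔL, ΔJ).
(b)–(d): forbidden (parity, ΔS, ΔJ).
(b)–(e): forbidden (parity, ΔL, ΔJ).
(b)–(f): forbidden (ΔS, ΔL, ΔJ).
(c)–(d): forbidden (parity, ΔS, ΔL, ΔJ).
(c)–(e): forbidden (parity, ΔS).
(c)–(f): forbidden (ΔS).
(d)–(e): forbidden (parity, ΔS, ΔL, ΔJ).
(d)–(f): forbidden (ΔL, ΔJ).
(e)–(f): forbidden (ΔS).
Allowed pairs: 0 of 15.

0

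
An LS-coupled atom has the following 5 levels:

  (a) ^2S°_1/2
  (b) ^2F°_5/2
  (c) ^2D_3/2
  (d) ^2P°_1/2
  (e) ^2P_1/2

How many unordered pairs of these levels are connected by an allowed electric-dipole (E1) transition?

(a)–(b): forbidden (parity, ΔL, ΔJ).
(a)–(c): forbidden (ΔL).
(a)–(d): forbidden (parity).
(a)–(e): allowed.
(b)–(c): allowed.
(b)–(d): forbidden (parity, ΔL, ΔJ).
(b)–(e): forbidden (ΔL, ΔJ).
(c)–(d): allowed.
(c)–(e): forbidden (parity).
(d)–(e): allowed.
Allowed pairs: 4 of 10.

4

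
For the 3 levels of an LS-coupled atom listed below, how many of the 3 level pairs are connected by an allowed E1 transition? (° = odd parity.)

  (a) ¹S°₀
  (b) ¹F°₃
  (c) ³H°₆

(a)–(b): forbidden (parity, ΔL, ΔJ).
(a)–(c): forbidden (parity, ΔS, ΔL, ΔJ).
(b)–(c): forbidden (parity, ΔS, ΔL, ΔJ).
Allowed pairs: 0 of 3.

0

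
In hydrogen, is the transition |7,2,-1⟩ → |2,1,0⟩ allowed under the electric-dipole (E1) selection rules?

allowed

l: 2 → 1 (Δl = -1). Δl = ±1 ok.
m_l: -1 → 0 (Δm_l = +1). |Δm_l| ≤ 1 ok.
All E1 selection rules are satisfied.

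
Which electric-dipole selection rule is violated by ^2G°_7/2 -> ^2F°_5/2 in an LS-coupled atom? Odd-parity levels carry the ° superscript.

parity

ΔL = 0, ±1 (not L=0↔0): L: 4 → 3, ΔL = -1 — ok.
ΔJ = 0, ±1 (not J=0↔0): J: 7/2 → 5/2, ΔJ = -1 — ok.
Parity must change: odd → odd — fails.
ΔS = 0: S: 1/2 → 1/2 — ok.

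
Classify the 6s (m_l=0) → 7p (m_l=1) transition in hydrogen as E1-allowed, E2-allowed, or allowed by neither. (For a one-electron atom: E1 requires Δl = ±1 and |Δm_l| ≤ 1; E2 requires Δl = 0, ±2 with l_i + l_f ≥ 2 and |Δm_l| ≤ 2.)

Δl = 1 − 0 = +1; l_i + l_f = 1.
Δm_l = +1.
E1 (Δl = ±1, |Δm_l| ≤ 1): satisfied.
E2 (Δl = 0,±2, l_i+l_f ≥ 2, |Δm_l| ≤ 2): not satisfied.

E1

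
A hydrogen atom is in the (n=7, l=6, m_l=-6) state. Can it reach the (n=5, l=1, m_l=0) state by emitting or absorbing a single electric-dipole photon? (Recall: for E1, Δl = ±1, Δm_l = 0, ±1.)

Δl = 1 − 6 = -5; the E1 rule Δl = ±1 is fails.
Δm_l = 0 − (-6) = +6. E1 requires Δm_l = 0, ±1: fails.
The transition is electric-dipole forbidden.

forbidden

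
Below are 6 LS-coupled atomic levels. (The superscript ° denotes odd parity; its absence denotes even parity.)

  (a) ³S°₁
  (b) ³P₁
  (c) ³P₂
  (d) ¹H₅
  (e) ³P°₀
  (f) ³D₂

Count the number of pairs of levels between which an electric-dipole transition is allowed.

(a)–(b): allowed.
(a)–(c): allowed.
(a)–(d): forbidden (ΔS, ΔL, ΔJ).
(a)–(e): forbidden (parity).
(a)–(f): forbidden (ΔL).
(b)–(c): forbidden (parity).
(b)–(d): forbidden (parity, ΔS, ΔL, ΔJ).
(b)–(e): allowed.
(b)–(f): forbidden (parity).
(c)–(d): forbidden (parity, ΔS, ΔL, ΔJ).
(c)–(e): forbidden (ΔJ).
(c)–(f): forbidden (parity).
(d)–(e): forbidden (ΔS, ΔL, ΔJ).
(d)–(f): forbidden (parity, ΔS, ΔL, ΔJ).
(e)–(f): forbidden (ΔJ).
Allowed pairs: 3 of 15.

3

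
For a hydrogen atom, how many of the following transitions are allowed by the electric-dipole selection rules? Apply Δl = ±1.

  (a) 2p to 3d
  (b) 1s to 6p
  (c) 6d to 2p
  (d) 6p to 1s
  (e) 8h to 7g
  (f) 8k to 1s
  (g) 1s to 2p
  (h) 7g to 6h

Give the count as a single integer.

7

(a) allowed
(b) allowed
(c) allowed
(d) allowed
(e) allowed
(f) forbidden — Δl = -7 (E1 requires Δl = ±1)
(g) allowed
(h) allowed
Total allowed: 7 of 8.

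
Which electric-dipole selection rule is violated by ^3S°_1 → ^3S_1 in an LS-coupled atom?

the L=0 ↔ L=0 exclusion

ΔJ = 0, ±1 (not J=0↔0): J: 1 → 1, ΔJ = +0 — ok.
ΔL = 0, ±1 (not L=0↔0): L: 0 → 0, ΔL = +0 — fails.
ΔS = 0: S: 1 → 1 — ok.
Parity must change: odd → even — ok.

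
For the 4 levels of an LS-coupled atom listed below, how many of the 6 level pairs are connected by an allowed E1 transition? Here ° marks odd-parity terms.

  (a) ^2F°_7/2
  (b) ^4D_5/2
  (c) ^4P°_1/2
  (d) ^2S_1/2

(a)–(b): forbidden (ΔS).
(a)–(c): forbidden (parity, ΔS, ΔL, ΔJ).
(a)–(d): forbidden (ΔL, ΔJ).
(b)–(c): forbidden (ΔJ).
(b)–(d): forbidden (parity, ΔS, ΔL, ΔJ).
(c)–(d): forbidden (ΔS).
Allowed pairs: 0 of 6.

0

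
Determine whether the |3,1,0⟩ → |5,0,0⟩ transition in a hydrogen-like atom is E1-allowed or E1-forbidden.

allowed

Δl = 0 − 1 = -1; the E1 rule Δl = ±1 is passes.
Δm_l = 0 − (0) = +0. E1 requires Δm_l = 0, ±1: passes.
All E1 selection rules are satisfied.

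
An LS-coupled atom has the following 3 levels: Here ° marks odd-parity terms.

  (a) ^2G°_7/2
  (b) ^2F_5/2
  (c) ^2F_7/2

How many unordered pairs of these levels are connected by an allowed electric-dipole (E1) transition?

2

(a)–(b): allowed.
(a)–(c): allowed.
(b)–(c): forbidden (parity).
Allowed pairs: 2 of 3.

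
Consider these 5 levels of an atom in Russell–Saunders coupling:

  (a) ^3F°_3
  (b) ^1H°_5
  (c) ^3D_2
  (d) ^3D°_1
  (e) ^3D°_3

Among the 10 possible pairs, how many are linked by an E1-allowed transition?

3

(a)–(b): forbidden (parity, ΔS, ΔL, ΔJ).
(a)–(c): allowed.
(a)–(d): forbidden (parity, ΔJ).
(a)–(e): forbidden (parity).
(b)–(c): forbidden (ΔS, ΔL, ΔJ).
(b)–(d): forbidden (parity, ΔS, ΔL, ΔJ).
(b)–(e): forbidden (parity, ΔS, ΔL, ΔJ).
(c)–(d): allowed.
(c)–(e): allowed.
(d)–(e): forbidden (parity, ΔJ).
Allowed pairs: 3 of 10.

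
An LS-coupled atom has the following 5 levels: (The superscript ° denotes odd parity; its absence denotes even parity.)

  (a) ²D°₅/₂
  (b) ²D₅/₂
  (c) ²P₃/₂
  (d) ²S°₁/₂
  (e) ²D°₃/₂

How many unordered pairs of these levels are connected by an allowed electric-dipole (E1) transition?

(a)–(b): allowed.
(a)–(c): allowed.
(a)–(d): forbidden (parity, ΔL, ΔJ).
(a)–(e): forbidden (parity).
(b)–(c): forbidden (parity).
(b)–(d): forbidden (ΔL, ΔJ).
(b)–(e): allowed.
(c)–(d): allowed.
(c)–(e): allowed.
(d)–(e): forbidden (parity, ΔL).
Allowed pairs: 5 of 10.

5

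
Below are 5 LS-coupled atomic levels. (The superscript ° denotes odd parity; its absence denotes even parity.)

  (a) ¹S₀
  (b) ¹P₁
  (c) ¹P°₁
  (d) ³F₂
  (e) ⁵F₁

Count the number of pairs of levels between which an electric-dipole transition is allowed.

2

(a)–(b): forbidden (parity).
(a)–(c): allowed.
(a)–(d): forbidden (parity, ΔS, ΔL, ΔJ).
(a)–(e): forbidden (parity, ΔS, ΔL).
(b)–(c): allowed.
(b)–(d): forbidden (parity, ΔS, ΔL).
(b)–(e): forbidden (parity, ΔS, ΔL).
(c)–(d): forbidden (ΔS, ΔL).
(c)–(e): forbidden (ΔS, ΔL).
(d)–(e): forbidden (parity, ΔS).
Allowed pairs: 2 of 10.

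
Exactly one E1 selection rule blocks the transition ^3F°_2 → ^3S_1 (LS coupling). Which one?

ΔS = 0: S: 1 → 1 — ✓.
Parity must change: odd → even — ✓.
ΔL = 0, ±1 (not L=0↔0): L: 3 → 0, ΔL = -3 — ✗.
ΔJ = 0, ±1 (not J=0↔0): J: 2 → 1, ΔJ = -1 — ✓.

the ΔL = 0, ±1 rule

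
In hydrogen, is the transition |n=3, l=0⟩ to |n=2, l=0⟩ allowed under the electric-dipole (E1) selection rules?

forbidden

l: 0 → 0 (Δl = +0). Δl = ±1 ✗.
The transition is electric-dipole forbidden.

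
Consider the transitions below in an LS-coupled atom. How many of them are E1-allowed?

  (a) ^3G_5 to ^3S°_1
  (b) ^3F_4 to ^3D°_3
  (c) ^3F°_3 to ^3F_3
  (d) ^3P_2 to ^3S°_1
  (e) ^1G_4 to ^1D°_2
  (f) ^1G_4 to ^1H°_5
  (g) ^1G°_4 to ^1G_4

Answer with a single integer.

5

(a) forbidden (ΔL, ΔJ fail)
(b) allowed
(c) allowed
(d) allowed
(e) forbidden (ΔL, ΔJ fail)
(f) allowed
(g) allowed
Total allowed: 5 of 7.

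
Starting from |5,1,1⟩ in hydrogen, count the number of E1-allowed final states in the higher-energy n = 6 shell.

E1 requires Δl = ±1, so l_f ∈ {0, 2}; with 0 ≤ l_f ≤ n_f−1 = 5, the allowed l_f values are {0, 2}.
For l_f = 0: m_f ∈ {m_i−1, m_i, m_i+1} ∩ [−0, 0] = {0} → 1 state.
For l_f = 2: m_f ∈ {m_i−1, m_i, m_i+1} ∩ [−2, 2] = {0, 1, 2} → 3 states.
Total: 4.

4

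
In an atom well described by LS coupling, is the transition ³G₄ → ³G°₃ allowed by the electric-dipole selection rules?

Initial level: S=1, L=4, J=4, parity even. Final level: S=1, L=4, J=3, parity odd.
Parity must change: even → odd — passes.
ΔL = 0, ±1 (not L=0↔0): L: 4 → 4, ΔL = +0 — passes.
ΔJ = 0, ±1 (not J=0↔0): J: 4 → 3, ΔJ = -1 — passes.
ΔS = 0: S: 1 → 1 — passes.
All four E1 rules are satisfied.

allowed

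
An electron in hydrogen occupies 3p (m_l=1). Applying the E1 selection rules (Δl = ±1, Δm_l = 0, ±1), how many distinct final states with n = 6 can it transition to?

4

E1 requires Δl = ±1, so l_f ∈ {0, 2}; with 0 ≤ l_f ≤ n_f−1 = 5, the allowed l_f values are {0, 2}.
For l_f = 0: m_f ∈ {m_i−1, m_i, m_i+1} ∩ [−0, 0] = {0} → 1 state.
For l_f = 2: m_f ∈ {m_i−1, m_i, m_i+1} ∩ [−2, 2] = {0, 1, 2} → 3 states.
Total: 4.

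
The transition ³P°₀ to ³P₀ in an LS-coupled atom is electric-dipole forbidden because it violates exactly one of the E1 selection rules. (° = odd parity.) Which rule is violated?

the J=0 ↔ J=0 exclusion

Reading off the term symbols: S 1→1, L 1→1, J 0→0, parity odd→even.
Parity must change: odd → even — ✓.
ΔS = 0: S: 1 → 1 — ✓.
ΔL = 0, ±1 (not L=0↔0): L: 1 → 1, ΔL = +0 — ✓.
ΔJ = 0, ±1 (not J=0↔0): J: 0 → 0, ΔJ = +0 — ✗.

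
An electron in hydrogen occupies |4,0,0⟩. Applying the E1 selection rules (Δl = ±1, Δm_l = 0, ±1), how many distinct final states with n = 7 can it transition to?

E1 requires Δl = ±1, so l_f ∈ {-1, 1}; with 0 ≤ l_f ≤ n_f−1 = 6, the allowed l_f values are {1}.
For l_f = 1: m_f ∈ {m_i−1, m_i, m_i+1} ∩ [−1, 1] = {-1, 0, 1} → 3 states.
Total: 3.

3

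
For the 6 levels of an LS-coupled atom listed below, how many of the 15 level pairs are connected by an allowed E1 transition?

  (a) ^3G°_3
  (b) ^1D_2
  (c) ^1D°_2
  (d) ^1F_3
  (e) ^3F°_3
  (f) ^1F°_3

(a)–(b): forbidden (ΔS, ΔL).
(a)–(c): forbidden (parity, ΔS, ΔL).
(a)–(d): forbidden (ΔS).
(a)–(e): forbidden (parity).
(a)–(f): forbidden (parity, ΔS).
(b)–(c): allowed.
(b)–(d): forbidden (parity).
(b)–(e): forbidden (ΔS).
(b)–(f): allowed.
(c)–(d): allowed.
(c)–(e): forbidden (parity, ΔS).
(c)–(f): forbidden (parity).
(d)–(e): forbidden (ΔS).
(d)–(f): allowed.
(e)–(f): forbidden (parity, ΔS).
Allowed pairs: 4 of 15.

4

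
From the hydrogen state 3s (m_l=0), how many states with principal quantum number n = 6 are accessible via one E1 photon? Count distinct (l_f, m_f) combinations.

E1 requires Δl = ±1, so l_f ∈ {-1, 1}; with 0 ≤ l_f ≤ n_f−1 = 5, the allowed l_f values are {1}.
For l_f = 1: m_f ∈ {m_i−1, m_i, m_i+1} ∩ [−1, 1] = {-1, 0, 1} → 3 states.
Total: 3.

3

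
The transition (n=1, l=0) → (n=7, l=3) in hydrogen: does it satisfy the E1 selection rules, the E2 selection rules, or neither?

Δl = 3 − 0 = +3; l_i + l_f = 3.
E1 (Δl = ±1): not satisfied.
E2 (Δl = 0,±2, l_i+l_f ≥ 2): not satisfied.

neither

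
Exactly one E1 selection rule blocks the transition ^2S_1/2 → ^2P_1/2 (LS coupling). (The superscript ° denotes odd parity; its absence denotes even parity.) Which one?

parity

Parity must change: even → even — fails.
ΔS = 0: S: 1/2 → 1/2 — ok.
ΔL = 0, ±1 (not L=0↔0): L: 0 → 1, ΔL = +1 — ok.
ΔJ = 0, ±1 (not J=0↔0): J: 1/2 → 1/2, ΔJ = +0 — ok.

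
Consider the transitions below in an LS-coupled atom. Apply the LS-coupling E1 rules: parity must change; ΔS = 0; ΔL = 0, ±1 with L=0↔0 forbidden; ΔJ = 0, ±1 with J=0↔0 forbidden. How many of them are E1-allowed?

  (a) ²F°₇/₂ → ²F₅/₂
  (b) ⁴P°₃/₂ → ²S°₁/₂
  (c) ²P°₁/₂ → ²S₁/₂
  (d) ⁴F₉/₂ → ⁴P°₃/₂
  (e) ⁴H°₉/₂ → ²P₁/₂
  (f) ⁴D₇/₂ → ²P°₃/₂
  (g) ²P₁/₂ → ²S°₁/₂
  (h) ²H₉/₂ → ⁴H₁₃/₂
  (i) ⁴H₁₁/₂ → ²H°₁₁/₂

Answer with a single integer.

(a) allowed
(b) forbidden (parity, ΔS fail)
(c) allowed
(d) forbidden (ΔL, ΔJ fail)
(e) forbidden (ΔS, ΔL, ΔJ fail)
(f) forbidden (ΔS, ΔJ fail)
(g) allowed
(h) forbidden (parity, ΔS, ΔJ fail)
(i) forbidden (ΔS fails)
Total allowed: 3 of 9.

3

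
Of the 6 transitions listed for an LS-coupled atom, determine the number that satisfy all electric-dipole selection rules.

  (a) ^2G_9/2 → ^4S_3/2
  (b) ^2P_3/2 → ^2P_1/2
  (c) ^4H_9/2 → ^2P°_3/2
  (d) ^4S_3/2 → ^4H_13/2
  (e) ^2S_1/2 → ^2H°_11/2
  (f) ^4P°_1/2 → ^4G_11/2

0

(a) forbidden (parity, ΔS, ΔL, ΔJ fail)
(b) forbidden (parity fails)
(c) forbidden (ΔS, ΔL, ΔJ fail)
(d) forbidden (parity, ΔL, ΔJ fail)
(e) forbidden (ΔL, ΔJ fail)
(f) forbidden (ΔL, ΔJ fail)
Total allowed: 0 of 6.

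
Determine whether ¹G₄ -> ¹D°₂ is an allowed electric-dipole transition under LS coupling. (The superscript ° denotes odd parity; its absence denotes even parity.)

forbidden

Initial level: S=0, L=4, J=4, parity even. Final level: S=0, L=2, J=2, parity odd.
Parity must change: even → odd — ok.
ΔS = 0: S: 0 → 0 — ok.
ΔL = 0, ±1 (not L=0↔0): L: 4 → 2, ΔL = -2 — fails.
ΔJ = 0, ±1 (not J=0↔0): J: 4 → 2, ΔJ = -2 — fails.
Rule(s) violated: ΔL, ΔJ.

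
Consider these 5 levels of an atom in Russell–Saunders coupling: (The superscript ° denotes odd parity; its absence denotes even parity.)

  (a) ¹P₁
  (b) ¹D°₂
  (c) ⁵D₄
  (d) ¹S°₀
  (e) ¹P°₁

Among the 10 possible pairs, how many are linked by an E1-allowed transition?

3

(a)–(b): allowed.
(a)–(c): forbidden (parity, ΔS, ΔJ).
(a)–(d): allowed.
(a)–(e): allowed.
(b)–(c): forbidden (ΔS, ΔJ).
(b)–(d): forbidden (parity, ΔL, ΔJ).
(b)–(e): forbidden (parity).
(c)–(d): forbidden (ΔS, ΔL, ΔJ).
(c)–(e): forbidden (ΔS, ΔJ).
(d)–(e): forbidden (parity).
Allowed pairs: 3 of 10.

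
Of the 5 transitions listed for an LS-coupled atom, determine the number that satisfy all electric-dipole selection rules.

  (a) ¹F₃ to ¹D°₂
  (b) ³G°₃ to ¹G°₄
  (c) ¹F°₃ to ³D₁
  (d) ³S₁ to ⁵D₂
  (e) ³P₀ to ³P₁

1

(a) allowed
(b) forbidden (parity, ΔS fail)
(c) forbidden (ΔS, ΔJ fail)
(d) forbidden (parity, ΔS, ΔL fail)
(e) forbidden (parity fails)
Total allowed: 1 of 5.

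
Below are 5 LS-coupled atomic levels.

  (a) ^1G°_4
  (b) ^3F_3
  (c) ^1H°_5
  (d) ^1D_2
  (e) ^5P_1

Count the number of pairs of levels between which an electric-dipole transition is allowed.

(a)–(b): forbidden (ΔS).
(a)–(c): forbidden (parity).
(a)–(d): forbidden (ΔL, ΔJ).
(a)–(e): forbidden (ΔS, ΔL, ΔJ).
(b)–(c): forbidden (ΔS, ΔL, ΔJ).
(b)–(d): forbidden (parity, ΔS).
(b)–(e): forbidden (parity, ΔS, ΔL, ΔJ).
(c)–(d): forbidden (ΔL, ΔJ).
(c)–(e): forbidden (ΔS, ΔL, ΔJ).
(d)–(e): forbidden (parity, ΔS).
Allowed pairs: 0 of 10.

0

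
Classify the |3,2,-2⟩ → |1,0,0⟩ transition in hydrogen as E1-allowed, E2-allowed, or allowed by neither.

E2

Δl = 0 − 2 = -2; l_i + l_f = 2.
Δm_l = +2.
E1 (Δl = ±1, |Δm_l| ≤ 1): not satisfied.
E2 (Δl = 0,±2, l_i+l_f ≥ 2, |Δm_l| ≤ 2): satisfied.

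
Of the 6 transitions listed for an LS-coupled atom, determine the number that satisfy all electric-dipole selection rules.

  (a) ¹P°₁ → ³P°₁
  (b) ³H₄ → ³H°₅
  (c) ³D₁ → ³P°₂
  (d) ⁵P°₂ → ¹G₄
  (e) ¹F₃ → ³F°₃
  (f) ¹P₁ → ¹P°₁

3

(a) forbidden (parity, ΔS fail)
(b) allowed
(c) allowed
(d) forbidden (ΔS, ΔL, ΔJ fail)
(e) forbidden (ΔS fails)
(f) allowed
Total allowed: 3 of 6.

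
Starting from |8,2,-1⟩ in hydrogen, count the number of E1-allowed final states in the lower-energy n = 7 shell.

5

E1 requires Δl = ±1, so l_f ∈ {1, 3}; with 0 ≤ l_f ≤ n_f−1 = 6, the allowed l_f values are {1, 3}.
For l_f = 1: m_f ∈ {m_i−1, m_i, m_i+1} ∩ [−1, 1] = {-1, 0} → 2 states.
For l_f = 3: m_f ∈ {m_i−1, m_i, m_i+1} ∩ [−3, 3] = {-2, -1, 0} → 3 states.
Total: 5.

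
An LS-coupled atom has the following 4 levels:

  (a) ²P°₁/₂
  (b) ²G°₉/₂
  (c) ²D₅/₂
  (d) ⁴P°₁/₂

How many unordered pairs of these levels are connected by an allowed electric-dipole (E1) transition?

(a)–(b): forbidden (parity, ΔL, ΔJ).
(a)–(c): forbidden (ΔJ).
(a)–(d): forbidden (parity, ΔS).
(b)–(c): forbidden (ΔL, ΔJ).
(b)–(d): forbidden (parity, ΔS, ΔL, ΔJ).
(c)–(d): forbidden (ΔS, ΔJ).
Allowed pairs: 0 of 6.

0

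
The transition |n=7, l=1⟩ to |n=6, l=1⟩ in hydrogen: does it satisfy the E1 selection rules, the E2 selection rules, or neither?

E2

Δl = 1 − 1 = +0; l_i + l_f = 2.
E1 (Δl = ±1): not satisfied.
E2 (Δl = 0,±2, l_i+l_f ≥ 2): satisfied.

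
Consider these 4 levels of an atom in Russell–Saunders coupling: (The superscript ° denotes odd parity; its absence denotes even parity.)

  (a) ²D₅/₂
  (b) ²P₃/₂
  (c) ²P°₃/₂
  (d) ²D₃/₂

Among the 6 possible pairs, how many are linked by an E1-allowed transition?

3

(a)–(b): forbidden (parity).
(a)–(c): allowed.
(a)–(d): forbidden (parity).
(b)–(c): allowed.
(b)–(d): forbidden (parity).
(c)–(d): allowed.
Allowed pairs: 3 of 6.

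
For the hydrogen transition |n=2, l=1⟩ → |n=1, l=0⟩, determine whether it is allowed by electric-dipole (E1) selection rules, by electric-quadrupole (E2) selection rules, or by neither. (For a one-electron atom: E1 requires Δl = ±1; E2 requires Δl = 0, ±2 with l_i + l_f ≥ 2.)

Δl = 0 − 1 = -1; l_i + l_f = 1.
E1 (Δl = ±1): satisfied.
E2 (Δl = 0,±2, l_i+l_f ≥ 2): not satisfied.

E1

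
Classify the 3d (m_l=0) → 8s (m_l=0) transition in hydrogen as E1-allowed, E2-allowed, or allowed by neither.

E2

Δl = 0 − 2 = -2; l_i + l_f = 2.
Δm_l = +0.
E1 (Δl = ±1, |Δm_l| ≤ 1): not satisfied.
E2 (Δl = 0,±2, l_i+l_f ≥ 2, |Δm_l| ≤ 2): satisfied.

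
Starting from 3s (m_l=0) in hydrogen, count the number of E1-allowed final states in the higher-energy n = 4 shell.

3

E1 requires Δl = ±1, so l_f ∈ {-1, 1}; with 0 ≤ l_f ≤ n_f−1 = 3, the allowed l_f values are {1}.
For l_f = 1: m_f ∈ {m_i−1, m_i, m_i+1} ∩ [−1, 1] = {-1, 0, 1} → 3 states.
Total: 3.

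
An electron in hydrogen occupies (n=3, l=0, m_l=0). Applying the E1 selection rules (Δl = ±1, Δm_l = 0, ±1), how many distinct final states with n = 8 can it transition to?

E1 requires Δl = ±1, so l_f ∈ {-1, 1}; with 0 ≤ l_f ≤ n_f−1 = 7, the allowed l_f values are {1}.
For l_f = 1: m_f ∈ {m_i−1, m_i, m_i+1} ∩ [−1, 1] = {-1, 0, 1} → 3 states.
Total: 3.

3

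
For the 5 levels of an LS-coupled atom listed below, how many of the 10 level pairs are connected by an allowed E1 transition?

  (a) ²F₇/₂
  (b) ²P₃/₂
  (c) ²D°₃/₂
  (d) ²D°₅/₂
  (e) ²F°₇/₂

(a)–(b): forbidden (parity, ΔL, ΔJ).
(a)–(c): forbidden (ΔJ).
(a)–(d): allowed.
(a)–(e): allowed.
(b)–(c): allowed.
(b)–(d): allowed.
(b)–(e): forbidden (ΔL, ΔJ).
(c)–(d): forbidden (parity).
(c)–(e): forbidden (parity, ΔJ).
(d)–(e): forbidden (parity).
Allowed pairs: 4 of 10.

4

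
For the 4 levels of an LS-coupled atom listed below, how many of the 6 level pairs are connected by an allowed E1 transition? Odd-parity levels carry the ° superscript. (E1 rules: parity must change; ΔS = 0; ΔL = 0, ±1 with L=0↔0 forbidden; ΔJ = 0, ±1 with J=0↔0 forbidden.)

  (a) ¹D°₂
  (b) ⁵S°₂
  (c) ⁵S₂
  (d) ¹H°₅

(a)–(b): forbidden (parity, ΔS, ΔL).
(a)–(c): forbidden (ΔS, ΔL).
(a)–(d): forbidden (parity, ΔL, ΔJ).
(b)–(c): forbidden (ΔL).
(b)–(d): forbidden (parity, ΔS, ΔL, ΔJ).
(c)–(d): forbidden (ΔS, ΔL, ΔJ).
Allowed pairs: 0 of 6.

0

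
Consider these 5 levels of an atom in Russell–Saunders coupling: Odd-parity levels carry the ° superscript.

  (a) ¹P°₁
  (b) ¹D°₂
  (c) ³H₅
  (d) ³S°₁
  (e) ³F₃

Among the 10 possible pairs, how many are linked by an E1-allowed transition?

0

(a)–(b): forbidden (parity).
(a)–(c): forbidden (ΔS, ΔL, ΔJ).
(a)–(d): forbidden (parity, ΔS).
(a)–(e): forbidden (ΔS, ΔL, ΔJ).
(b)–(c): forbidden (ΔS, ΔL, ΔJ).
(b)–(d): forbidden (parity, ΔS, ΔL).
(b)–(e): forbidden (ΔS).
(c)–(d): forbidden (ΔL, ΔJ).
(c)–(e): forbidden (parity, ΔL, ΔJ).
(d)–(e): forbidden (ΔL, ΔJ).
Allowed pairs: 0 of 10.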